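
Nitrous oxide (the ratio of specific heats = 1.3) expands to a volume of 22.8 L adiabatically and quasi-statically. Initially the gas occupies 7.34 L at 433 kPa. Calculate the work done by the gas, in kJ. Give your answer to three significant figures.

W ≈ 3.05 kJ

P₂ = P₁(V₁/V₂)^γ = 433×(7.34/22.8)^(1.3) = 99.22 kPa.
For a reversible adiabat, W_by_gas = (P₁V₁ − P₂V₂)/(γ−1).
W_by = (433000×0.00734 − 99220×0.0228) / (0.3) = 3054 J.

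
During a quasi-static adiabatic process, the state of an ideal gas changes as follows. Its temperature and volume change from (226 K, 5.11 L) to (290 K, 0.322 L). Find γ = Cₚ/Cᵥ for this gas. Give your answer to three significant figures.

TV^(γ−1) = const ⇒ γ − 1 = ln(T₂/T₁) / ln(V₁/V₂).
γ = 1 + ln(290/226) / ln(5.11/0.322) = 1.09.

γ ≈ 1.09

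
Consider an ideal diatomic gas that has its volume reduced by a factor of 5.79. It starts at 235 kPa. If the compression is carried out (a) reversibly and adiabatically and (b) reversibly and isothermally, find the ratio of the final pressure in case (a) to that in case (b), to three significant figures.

P_adiabatic / P_isothermal ≈ 2.02

For a diatomic ideal gas γ = 7/5.
Isothermal: P_b = P₁(V₁/V₂) = 235×5.79.
Adiabatic: P_a = P₁(V₁/V₂)^γ = 235×5.79^(7/5).
P_a/P_b = (V₁/V₂)^(γ−1) = 5.79^(2/5) = 2.019.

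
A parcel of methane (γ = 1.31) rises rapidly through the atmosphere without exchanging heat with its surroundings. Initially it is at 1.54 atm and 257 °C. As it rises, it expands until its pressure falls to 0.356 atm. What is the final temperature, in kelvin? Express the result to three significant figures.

Adiabatic: T₂/T₁ = (P₂/P₁)^((γ−1)/γ).
T₁ = 257 °C = 530.1 K.
T₂ = 530.1 × (0.356/1.54)^(0.237) = 374.9 K.

T₂ ≈ 375 K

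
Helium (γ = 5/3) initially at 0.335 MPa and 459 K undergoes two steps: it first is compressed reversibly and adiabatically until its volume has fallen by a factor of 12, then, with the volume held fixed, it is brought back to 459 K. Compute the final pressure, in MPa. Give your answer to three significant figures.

P₃ ≈ 4.02 MPa

Adiabatic step (PV^γ = const): P₂ = 0.335×12^(5/3) = 21.07 MPa; T₂ = 459×12^(2/3) = 2406 K.
Isochoric: P₃ = P₂(T₃/T₂) = 21.07 × (459/2406) = 4.02 MPa.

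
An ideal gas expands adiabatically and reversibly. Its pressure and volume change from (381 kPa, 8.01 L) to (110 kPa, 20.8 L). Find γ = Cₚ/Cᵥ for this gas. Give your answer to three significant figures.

PV^γ = const ⇒ γ = ln(P₂/P₁) / ln(V₁/V₂).
γ = ln(110/381) / ln(8.01/20.8) = 1.302.

γ ≈ 1.30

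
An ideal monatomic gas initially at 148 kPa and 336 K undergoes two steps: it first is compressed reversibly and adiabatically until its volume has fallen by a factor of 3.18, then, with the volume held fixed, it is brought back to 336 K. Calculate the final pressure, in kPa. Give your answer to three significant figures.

For a monatomic ideal gas γ = 5/3.
Adiabatic step (PV^γ = const): P₂ = 148×3.18^(5/3) = 1018 kPa; T₂ = 336×3.18^(2/3) = 726.6 K.
Isochoric: P₃ = P₂(T₃/T₂) = 1018 × (336/726.6) = 470.6 kPa.

P₃ ≈ 471 kPa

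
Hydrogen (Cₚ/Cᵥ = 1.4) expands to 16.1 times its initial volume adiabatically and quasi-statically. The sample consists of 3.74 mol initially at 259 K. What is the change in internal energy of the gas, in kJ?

For a reversible adiabat TV^(γ−1) is constant, so T₂ = T₁ (V₁/V₂)^(γ−1).
T₂ = 259 × (1/16.1)^(0.4) = 85.23 K.
Q = 0, so ΔU = W_on_gas = nCᵥΔT with Cᵥ = R/(γ−1) = 20.79 J/(mol·K).
ΔU = 3.74 × 20.79 × (85.23 − 259) = -13510 J.

ΔU ≈ -13.5 kJ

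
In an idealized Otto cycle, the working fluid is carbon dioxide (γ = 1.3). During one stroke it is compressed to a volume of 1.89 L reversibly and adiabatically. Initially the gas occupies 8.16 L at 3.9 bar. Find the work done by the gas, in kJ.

W ≈ -5.84 kJ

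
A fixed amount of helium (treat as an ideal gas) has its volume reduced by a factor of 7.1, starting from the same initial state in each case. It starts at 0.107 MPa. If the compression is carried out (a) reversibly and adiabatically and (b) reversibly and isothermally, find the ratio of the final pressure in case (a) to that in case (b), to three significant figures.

P_adiabatic / P_isothermal ≈ 3.69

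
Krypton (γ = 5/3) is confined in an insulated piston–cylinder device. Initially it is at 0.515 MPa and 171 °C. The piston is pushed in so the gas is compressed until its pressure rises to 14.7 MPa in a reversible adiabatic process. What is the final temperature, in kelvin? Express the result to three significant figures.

Along an adiabat T P^((1−γ)/γ) is constant, so T₂ = T₁ (P₂/P₁)^((γ−1)/γ).
T₁ = 171 °C = 444.1 K.
T₂ = 444.1 × (14.7/0.515)^(2/5) = 1697 K.

T₂ ≈ 1700 K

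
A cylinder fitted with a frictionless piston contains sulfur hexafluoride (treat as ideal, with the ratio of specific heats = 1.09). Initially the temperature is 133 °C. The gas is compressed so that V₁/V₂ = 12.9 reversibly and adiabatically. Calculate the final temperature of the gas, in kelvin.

For a reversible adiabat TV^(γ−1) is constant, so T₂ = T₁ (V₁/V₂)^(γ−1).
T₁ = 133 °C = 406.1 K.
T₂ = 406.1 × 12.9^(0.09) = 511.3 K.

T₂ ≈ 511 K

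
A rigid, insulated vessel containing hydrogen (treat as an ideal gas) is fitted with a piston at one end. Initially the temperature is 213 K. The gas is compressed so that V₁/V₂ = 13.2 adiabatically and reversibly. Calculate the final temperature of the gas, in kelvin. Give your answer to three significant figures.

T₂ ≈ 598 K

Adiabatic: T₁V₁^(γ−1) = T₂V₂^(γ−1) ⇒ T₂ = T₁ (V₁/V₂)^(γ−1).
For a diatomic ideal gas γ = 7/5, so γ−1 = 2/5.
T₂ = 213 × 13.2^(2/5) = 597.9 K.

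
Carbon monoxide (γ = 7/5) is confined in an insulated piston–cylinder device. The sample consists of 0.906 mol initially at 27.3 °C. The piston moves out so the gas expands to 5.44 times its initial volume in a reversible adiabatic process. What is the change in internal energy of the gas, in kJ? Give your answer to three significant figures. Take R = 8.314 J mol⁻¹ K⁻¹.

For a reversible adiabat TV^(γ−1) is constant, so T₂ = T₁ (V₁/V₂)^(γ−1).
T₁ = 27.3 °C = 300.4 K.
T₂ = 300.4 × (1/5.44)^(2/5) = 152.6 K.
Q = 0, so ΔU = W_on_gas = nCᵥΔT with Cᵥ = R/(γ−1) = 20.79 J/(mol·K).
ΔU = 0.906 × 20.79 × (152.6 − 300.4) = -2784 J.

ΔU ≈ -2.78 kJ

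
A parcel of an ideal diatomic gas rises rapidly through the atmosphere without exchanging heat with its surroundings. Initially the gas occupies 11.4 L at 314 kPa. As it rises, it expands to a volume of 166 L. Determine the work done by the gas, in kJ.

γ = 7/5 for a diatomic ideal gas.
P₂ = P₁(V₁/V₂)^γ = 314×(11.4/166)^(7/5) = 7.387 kPa.
For a reversible adiabat, W_by_gas = (P₁V₁ − P₂V₂)/(γ−1).
W_by = (314000×0.0114 − 7387×0.166) / (2/5) = 5884 J.

W ≈ 5.88 kJ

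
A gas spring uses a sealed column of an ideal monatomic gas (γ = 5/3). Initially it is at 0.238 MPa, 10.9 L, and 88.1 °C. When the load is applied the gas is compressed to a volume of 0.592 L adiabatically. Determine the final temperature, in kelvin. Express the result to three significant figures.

T₂ ≈ 2520 K

For a reversible adiabat TV^(γ−1) is constant, so T₂ = T₁ (V₁/V₂)^(γ−1).
T₁ = 88.1 °C = 361.2 K.
T₂ = 361.2 × (10.9/0.592)^(2/3) = 2519 K.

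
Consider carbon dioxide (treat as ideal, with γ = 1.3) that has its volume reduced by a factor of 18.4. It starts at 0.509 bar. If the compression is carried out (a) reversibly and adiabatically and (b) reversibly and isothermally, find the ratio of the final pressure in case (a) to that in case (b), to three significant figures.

Isothermal: P_b = P₁(V₁/V₂) = 0.509×18.4.
Adiabatic: P_a = P₁(V₁/V₂)^γ = 0.509×18.4^(1.3).
P_a/P_b = (V₁/V₂)^(γ−1) = 18.4^(0.3) = 2.396.

P_adiabatic / P_isothermal ≈ 2.40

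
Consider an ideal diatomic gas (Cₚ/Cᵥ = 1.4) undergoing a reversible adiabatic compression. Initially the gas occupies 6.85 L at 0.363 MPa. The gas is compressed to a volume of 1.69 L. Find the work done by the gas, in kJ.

W ≈ -4.66 kJ

P₂ = P₁(V₁/V₂)^γ = 0.363×(6.85/1.69)^(1.4) = 2.575 MPa.
For a reversible adiabat, W_by_gas = (P₁V₁ − P₂V₂)/(γ−1).
W_by = (363000×0.00685 − 2.575×10^6×0.00169) / (0.4) = -4664 J.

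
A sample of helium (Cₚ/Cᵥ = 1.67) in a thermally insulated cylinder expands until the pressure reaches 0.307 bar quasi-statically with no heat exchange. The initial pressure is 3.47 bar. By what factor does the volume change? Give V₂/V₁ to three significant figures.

From PV^γ = const, V₂/V₁ = (P₁/P₂)^(1/γ).
V₂/V₁ = (3.47/0.307)^(0.599) = 4.272.

V₂/V₁ ≈ 4.27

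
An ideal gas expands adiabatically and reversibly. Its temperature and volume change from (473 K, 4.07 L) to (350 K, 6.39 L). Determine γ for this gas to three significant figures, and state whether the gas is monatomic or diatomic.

γ ≈ 1.67; monatomic

TV^(γ−1) = const ⇒ γ − 1 = ln(T₂/T₁) / ln(V₁/V₂).
γ = 1 + ln(350/473) / ln(4.07/6.39) = 1.668.
γ ≈ 1.67 is close to 5/3, so the gas is monatomic.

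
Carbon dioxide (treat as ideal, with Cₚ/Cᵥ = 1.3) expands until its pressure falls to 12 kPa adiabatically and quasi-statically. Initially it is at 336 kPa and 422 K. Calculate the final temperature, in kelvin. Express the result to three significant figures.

T₂ ≈ 196 K

Adiabatic: T₂/T₁ = (P₂/P₁)^((γ−1)/γ).
T₂ = 422 × (12/336)^(0.231) = 195.6 K.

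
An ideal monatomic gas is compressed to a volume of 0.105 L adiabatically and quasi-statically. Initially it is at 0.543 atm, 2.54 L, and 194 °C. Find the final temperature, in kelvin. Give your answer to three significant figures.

For a reversible adiabat TV^(γ−1) is constant, so T₂ = T₁ (V₁/V₂)^(γ−1).
γ = 5/3 for a monatomic ideal gas.
T₁ = 194 °C = 467.1 K.
T₂ = 467.1 × (2.54/0.105)^(2/3) = 3907 K.

T₂ ≈ 3910 K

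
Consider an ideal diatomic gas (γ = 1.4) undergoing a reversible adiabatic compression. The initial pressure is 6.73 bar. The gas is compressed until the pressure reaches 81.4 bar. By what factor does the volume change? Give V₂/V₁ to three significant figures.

From PV^γ = const, V₂/V₁ = (P₁/P₂)^(1/γ).
V₂/V₁ = (6.73/81.4)^(0.714) = 0.1685.

V₂/V₁ ≈ 0.169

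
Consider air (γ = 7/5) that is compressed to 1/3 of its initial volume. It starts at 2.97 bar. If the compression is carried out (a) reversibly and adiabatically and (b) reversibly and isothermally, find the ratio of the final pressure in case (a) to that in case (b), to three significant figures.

Isothermal: P_b = P₁(V₁/V₂) = 2.97×3.
Adiabatic: P_a = P₁(V₁/V₂)^γ = 2.97×3^(7/5).
P_a/P_b = (V₁/V₂)^(γ−1) = 3^(2/5) = 1.552.

P_adiabatic / P_isothermal ≈ 1.55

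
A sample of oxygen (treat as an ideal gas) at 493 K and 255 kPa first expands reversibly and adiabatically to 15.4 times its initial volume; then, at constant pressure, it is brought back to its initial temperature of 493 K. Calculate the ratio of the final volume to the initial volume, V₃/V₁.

For a diatomic ideal gas γ = 7/5.
Adiabatic step: V₂/V₁ = 15.4; T₂ = T₁·(1/15.4)^(2/5) = 165.1 K.
Isobaric step: V₃/V₂ = T₃/T₂ = 493/165.1.
V₃/V₁ = (V₂/V₁)(V₃/V₂) = 15.4 × (493/165.1) = 45.98.

V₃/V₁ ≈ 46.0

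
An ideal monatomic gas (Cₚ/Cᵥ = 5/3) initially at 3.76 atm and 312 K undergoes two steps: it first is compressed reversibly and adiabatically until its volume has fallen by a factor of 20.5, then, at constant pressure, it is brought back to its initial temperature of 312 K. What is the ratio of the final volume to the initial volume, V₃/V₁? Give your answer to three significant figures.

V₃/V₁ ≈ 0.00651

Adiabatic step: V₂/V₁ = 0.04878; T₂ = T₁·20.5^(2/3) = 2337 K.
Isobaric step: V₃/V₂ = T₃/T₂ = 312/2337.
V₃/V₁ = (V₂/V₁)(V₃/V₂) = 0.04878 × (312/2337) = 0.006512.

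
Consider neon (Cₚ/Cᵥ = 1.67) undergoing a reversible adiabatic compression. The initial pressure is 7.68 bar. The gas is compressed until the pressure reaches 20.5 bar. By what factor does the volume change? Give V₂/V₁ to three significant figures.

From PV^γ = const, V₂/V₁ = (P₁/P₂)^(1/γ).
V₂/V₁ = (7.68/20.5)^(0.599) = 0.5555.

V₂/V₁ ≈ 0.555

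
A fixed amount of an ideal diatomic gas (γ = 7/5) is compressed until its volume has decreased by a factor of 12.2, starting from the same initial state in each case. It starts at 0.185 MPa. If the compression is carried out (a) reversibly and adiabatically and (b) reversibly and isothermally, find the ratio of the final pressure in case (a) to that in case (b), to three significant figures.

Isothermal: P_b = P₁(V₁/V₂) = 0.185×12.2.
Adiabatic: P_a = P₁(V₁/V₂)^γ = 0.185×12.2^(7/5).
P_a/P_b = (V₁/V₂)^(γ−1) = 12.2^(2/5) = 2.72.

P_adiabatic / P_isothermal ≈ 2.72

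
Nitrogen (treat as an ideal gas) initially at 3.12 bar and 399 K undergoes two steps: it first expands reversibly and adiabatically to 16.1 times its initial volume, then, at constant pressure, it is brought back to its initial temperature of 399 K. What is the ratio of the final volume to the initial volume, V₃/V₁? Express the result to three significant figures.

For a diatomic ideal gas γ = 7/5.
Adiabatic step: V₂/V₁ = 16.1; T₂ = T₁·(1/16.1)^(2/5) = 131.3 K.
Isobaric step: V₃/V₂ = T₃/T₂ = 399/131.3.
V₃/V₁ = (V₂/V₁)(V₃/V₂) = 16.1 × (399/131.3) = 48.93.

V₃/V₁ ≈ 48.9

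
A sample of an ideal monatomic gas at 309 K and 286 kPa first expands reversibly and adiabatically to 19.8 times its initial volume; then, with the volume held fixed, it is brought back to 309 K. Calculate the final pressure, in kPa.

For a monatomic ideal gas γ = 5/3.
Adiabatic step (PV^γ = const): P₂ = 286×(1/19.8)^(5/3) = 1.974 kPa; T₂ = 309×(1/19.8)^(2/3) = 42.22 K.
Isochoric: P₃ = P₂(T₃/T₂) = 1.974 × (309/42.22) = 14.44 kPa.

P₃ ≈ 14.4 kPa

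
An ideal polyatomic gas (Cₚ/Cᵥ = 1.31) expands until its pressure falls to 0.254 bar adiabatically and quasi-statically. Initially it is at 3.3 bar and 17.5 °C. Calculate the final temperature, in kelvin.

T₂ ≈ 158 K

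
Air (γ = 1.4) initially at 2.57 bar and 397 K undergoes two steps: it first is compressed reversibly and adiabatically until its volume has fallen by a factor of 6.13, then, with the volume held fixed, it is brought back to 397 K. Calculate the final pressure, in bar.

P₃ ≈ 15.8 bar

Adiabatic step (PV^γ = const): P₂ = 2.57×6.13^(1.4) = 32.54 bar; T₂ = 397×6.13^(0.4) = 819.9 K.
Isochoric: P₃ = P₂(T₃/T₂) = 32.54 × (397/819.9) = 15.75 bar.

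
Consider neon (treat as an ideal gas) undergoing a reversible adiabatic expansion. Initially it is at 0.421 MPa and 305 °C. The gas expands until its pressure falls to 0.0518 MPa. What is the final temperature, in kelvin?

T₂ ≈ 250 K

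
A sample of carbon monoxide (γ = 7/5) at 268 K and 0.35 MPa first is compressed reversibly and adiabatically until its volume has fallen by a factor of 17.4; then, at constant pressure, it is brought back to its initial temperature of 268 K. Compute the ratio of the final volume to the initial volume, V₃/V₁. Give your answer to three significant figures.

V₃/V₁ ≈ 0.0183

Adiabatic step: V₂/V₁ = 0.05747; T₂ = T₁·17.4^(2/5) = 840.1 K.
Isobaric step: V₃/V₂ = T₃/T₂ = 268/840.1.
V₃/V₁ = (V₂/V₁)(V₃/V₂) = 0.05747 × (268/840.1) = 0.01833.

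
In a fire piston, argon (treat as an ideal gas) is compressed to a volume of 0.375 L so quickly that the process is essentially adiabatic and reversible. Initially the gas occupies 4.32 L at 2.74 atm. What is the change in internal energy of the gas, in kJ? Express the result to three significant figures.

ΔU ≈ 7.38 kJ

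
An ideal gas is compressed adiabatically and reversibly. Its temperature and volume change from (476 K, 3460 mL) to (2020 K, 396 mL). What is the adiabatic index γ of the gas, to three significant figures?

γ ≈ 1.67

TV^(γ−1) = const ⇒ γ − 1 = ln(T₂/T₁) / ln(V₁/V₂).
γ = 1 + ln(2020/476) / ln(3460/396) = 1.667.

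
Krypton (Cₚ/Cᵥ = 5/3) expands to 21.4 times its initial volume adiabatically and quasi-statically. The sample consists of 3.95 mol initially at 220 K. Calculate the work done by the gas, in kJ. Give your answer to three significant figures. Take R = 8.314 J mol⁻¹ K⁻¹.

W ≈ 9.43 kJ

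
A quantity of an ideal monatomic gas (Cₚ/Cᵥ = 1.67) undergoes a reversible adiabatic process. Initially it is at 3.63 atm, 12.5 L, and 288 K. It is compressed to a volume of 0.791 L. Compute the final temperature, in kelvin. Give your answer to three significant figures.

T₂ ≈ 1830 K

Adiabatic: T₁V₁^(γ−1) = T₂V₂^(γ−1) ⇒ T₂ = T₁ (V₁/V₂)^(γ−1).
T₂ = 288 × (12.5/0.791)^(0.67) = 1830 K.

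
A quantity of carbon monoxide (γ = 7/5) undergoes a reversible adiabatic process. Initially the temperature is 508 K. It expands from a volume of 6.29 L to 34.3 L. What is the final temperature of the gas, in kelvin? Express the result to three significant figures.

Adiabatic: T₁V₁^(γ−1) = T₂V₂^(γ−1) ⇒ T₂ = T₁ (V₁/V₂)^(γ−1).
T₂ = 508 × (6.29/34.3)^(2/5) = 257.8 K.

T₂ ≈ 258 K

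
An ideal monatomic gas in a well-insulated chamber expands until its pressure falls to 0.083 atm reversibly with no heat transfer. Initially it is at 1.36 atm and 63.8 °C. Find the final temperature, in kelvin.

T₂ ≈ 110 K

Adiabatic: T₂/T₁ = (P₂/P₁)^((γ−1)/γ).
For a monatomic ideal gas γ = 5/3, so (γ−1)/γ = 2/5.
T₁ = 63.8 °C = 336.9 K.
T₂ = 336.9 × (0.083/1.36)^(2/5) = 110.1 K.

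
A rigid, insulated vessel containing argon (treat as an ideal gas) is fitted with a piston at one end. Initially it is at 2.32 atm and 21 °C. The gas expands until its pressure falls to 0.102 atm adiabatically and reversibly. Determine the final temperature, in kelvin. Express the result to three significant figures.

Along an adiabat T P^((1−γ)/γ) is constant, so T₂ = T₁ (P₂/P₁)^((γ−1)/γ).
For a monatomic ideal gas γ = 5/3, so (γ−1)/γ = 2/5.
T₁ = 21 °C = 294.1 K.
T₂ = 294.1 × (0.102/2.32)^(2/5) = 84.3 K.

T₂ ≈ 84.3 K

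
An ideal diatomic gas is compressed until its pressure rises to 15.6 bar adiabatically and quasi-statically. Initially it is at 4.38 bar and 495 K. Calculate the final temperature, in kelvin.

T₂ ≈ 712 K

Along an adiabat T P^((1−γ)/γ) is constant, so T₂ = T₁ (P₂/P₁)^((γ−1)/γ).
For a diatomic ideal gas γ = 7/5, so (γ−1)/γ = 2/7.
T₂ = 495 × (15.6/4.38)^(2/7) = 711.6 K.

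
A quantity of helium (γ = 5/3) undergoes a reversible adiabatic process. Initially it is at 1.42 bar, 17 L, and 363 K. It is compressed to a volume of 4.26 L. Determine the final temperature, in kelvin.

Adiabatic: T₁V₁^(γ−1) = T₂V₂^(γ−1) ⇒ T₂ = T₁ (V₁/V₂)^(γ−1).
T₂ = 363 × (17/4.26)^(2/3) = 913.3 K.

T₂ ≈ 913 K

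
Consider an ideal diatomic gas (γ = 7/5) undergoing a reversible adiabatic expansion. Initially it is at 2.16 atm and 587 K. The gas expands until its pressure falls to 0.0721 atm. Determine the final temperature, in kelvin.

Adiabatic: T₂/T₁ = (P₂/P₁)^((γ−1)/γ).
T₂ = 587 × (0.0721/2.16)^(2/7) = 222.2 K.

T₂ ≈ 222 K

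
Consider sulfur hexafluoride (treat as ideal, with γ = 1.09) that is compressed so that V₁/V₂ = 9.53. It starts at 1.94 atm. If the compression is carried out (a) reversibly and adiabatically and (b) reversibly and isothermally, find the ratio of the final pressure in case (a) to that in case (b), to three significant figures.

P_adiabatic / P_isothermal ≈ 1.22

Isothermal: P_b = P₁(V₁/V₂) = 1.94×9.53.
Adiabatic: P_a = P₁(V₁/V₂)^γ = 1.94×9.53^(1.09).
P_a/P_b = (V₁/V₂)^(γ−1) = 9.53^(0.09) = 1.225.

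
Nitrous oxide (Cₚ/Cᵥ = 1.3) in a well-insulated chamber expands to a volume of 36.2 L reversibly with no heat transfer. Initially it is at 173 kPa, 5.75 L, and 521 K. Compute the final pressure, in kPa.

P₂ ≈ 15.8 kPa

Adiabatic: P₁V₁^γ = P₂V₂^γ ⇒ P₂ = P₁ (V₁/V₂)^γ.
P₂ = 173 × (5.75/36.2)^(1.3) = 15.82 kPa.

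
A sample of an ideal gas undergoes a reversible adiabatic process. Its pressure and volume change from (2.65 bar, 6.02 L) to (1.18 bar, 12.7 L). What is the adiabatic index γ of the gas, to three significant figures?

γ ≈ 1.08

PV^γ = const ⇒ γ = ln(P₂/P₁) / ln(V₁/V₂).
γ = ln(1.18/2.65) / ln(6.02/12.7) = 1.084.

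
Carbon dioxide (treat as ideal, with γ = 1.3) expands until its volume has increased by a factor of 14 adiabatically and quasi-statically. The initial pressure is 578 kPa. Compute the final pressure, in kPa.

P₂ ≈ 18.7 kPa

Since PV^γ is constant along a reversible adiabat, P₂ = P₁ (V₁/V₂)^γ.
P₂ = 578 × (1/14)^(1.3) = 18.71 kPa.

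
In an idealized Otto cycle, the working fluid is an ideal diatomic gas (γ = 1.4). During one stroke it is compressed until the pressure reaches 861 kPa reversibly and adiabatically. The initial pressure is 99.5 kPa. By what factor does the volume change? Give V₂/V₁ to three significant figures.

V₂/V₁ ≈ 0.214

From PV^γ = const, V₂/V₁ = (P₁/P₂)^(1/γ).
V₂/V₁ = (99.5/861)^(0.714) = 0.2141.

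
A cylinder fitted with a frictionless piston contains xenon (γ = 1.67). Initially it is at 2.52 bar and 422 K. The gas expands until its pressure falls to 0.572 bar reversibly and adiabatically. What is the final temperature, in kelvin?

Along an adiabat T P^((1−γ)/γ) is constant, so T₂ = T₁ (P₂/P₁)^((γ−1)/γ).
T₂ = 422 × (0.572/2.52)^(0.401) = 232.8 K.

T₂ ≈ 233 K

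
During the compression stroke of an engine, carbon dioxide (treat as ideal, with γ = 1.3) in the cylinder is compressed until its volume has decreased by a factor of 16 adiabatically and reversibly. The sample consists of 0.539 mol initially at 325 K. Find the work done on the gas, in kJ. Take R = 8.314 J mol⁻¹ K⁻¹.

For a reversible adiabat TV^(γ−1) is constant, so T₂ = T₁ (V₁/V₂)^(γ−1).
T₂ = 325 × 16^(0.3) = 746.7 K.
Q = 0, so ΔU = W_on_gas = nCᵥΔT with Cᵥ = R/(γ−1) = 27.71 J/(mol·K).
ΔU = 0.539 × 27.71 × (746.7 − 325) = 6298 J.

W ≈ 6.30 kJ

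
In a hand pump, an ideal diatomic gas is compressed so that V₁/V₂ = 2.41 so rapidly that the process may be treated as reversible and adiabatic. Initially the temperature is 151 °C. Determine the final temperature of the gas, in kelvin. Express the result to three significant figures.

T₂ ≈ 603 K

Adiabatic: T₁V₁^(γ−1) = T₂V₂^(γ−1) ⇒ T₂ = T₁ (V₁/V₂)^(γ−1).
For a diatomic ideal gas γ = 7/5, so γ−1 = 2/5.
T₁ = 151 °C = 424.1 K.
T₂ = 424.1 × 2.41^(2/5) = 603 K.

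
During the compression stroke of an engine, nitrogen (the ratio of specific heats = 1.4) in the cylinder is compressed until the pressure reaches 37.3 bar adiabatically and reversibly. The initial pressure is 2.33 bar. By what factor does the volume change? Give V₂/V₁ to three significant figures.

V₂/V₁ ≈ 0.138

From PV^γ = const, V₂/V₁ = (P₁/P₂)^(1/γ).
V₂/V₁ = (2.33/37.3)^(0.714) = 0.138.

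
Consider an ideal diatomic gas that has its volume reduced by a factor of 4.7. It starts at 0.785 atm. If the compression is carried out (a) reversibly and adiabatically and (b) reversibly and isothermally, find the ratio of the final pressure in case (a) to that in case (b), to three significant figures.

P_adiabatic / P_isothermal ≈ 1.86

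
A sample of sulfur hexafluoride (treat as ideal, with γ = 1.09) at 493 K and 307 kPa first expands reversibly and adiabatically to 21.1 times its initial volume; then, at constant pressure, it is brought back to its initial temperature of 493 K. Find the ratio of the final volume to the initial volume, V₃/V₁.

V₃/V₁ ≈ 27.8

Adiabatic step: V₂/V₁ = 21.1; T₂ = T₁·(1/21.1)^(0.09) = 374.7 K.
Isobaric step: V₃/V₂ = T₃/T₂ = 493/374.7.
V₃/V₁ = (V₂/V₁)(V₃/V₂) = 21.1 × (493/374.7) = 27.76.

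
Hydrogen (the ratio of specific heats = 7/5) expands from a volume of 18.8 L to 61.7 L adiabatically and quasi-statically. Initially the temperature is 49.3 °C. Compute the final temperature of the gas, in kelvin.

For a reversible adiabat TV^(γ−1) is constant, so T₂ = T₁ (V₁/V₂)^(γ−1).
T₁ = 49.3 °C = 322.4 K.
T₂ = 322.4 × (18.8/61.7)^(2/5) = 200.5 K.

T₂ ≈ 200 K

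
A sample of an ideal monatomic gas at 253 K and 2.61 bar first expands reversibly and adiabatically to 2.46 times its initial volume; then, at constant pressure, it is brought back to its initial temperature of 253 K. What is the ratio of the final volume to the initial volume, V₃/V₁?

V₃/V₁ ≈ 4.48

For a monatomic ideal gas γ = 5/3.
Adiabatic step: V₂/V₁ = 2.46; T₂ = T₁·(1/2.46)^(2/3) = 138.8 K.
Isobaric step: V₃/V₂ = T₃/T₂ = 253/138.8.
V₃/V₁ = (V₂/V₁)(V₃/V₂) = 2.46 × (253/138.8) = 4.483.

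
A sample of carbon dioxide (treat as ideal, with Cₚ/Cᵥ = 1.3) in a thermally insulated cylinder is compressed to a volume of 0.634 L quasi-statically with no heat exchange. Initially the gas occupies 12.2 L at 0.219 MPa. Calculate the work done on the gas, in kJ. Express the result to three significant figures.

P₂ = P₁(V₁/V₂)^γ = 0.219×(12.2/0.634)^(1.3) = 10.23 MPa.
For a reversible adiabat, W_by_gas = (P₁V₁ − P₂V₂)/(γ−1).
W_by = (219000×0.0122 − 1.023×10^7×0.000634) / (0.3) = -12720 J.
W_on_gas = −W_by = 12720 J.

W ≈ 12.7 kJ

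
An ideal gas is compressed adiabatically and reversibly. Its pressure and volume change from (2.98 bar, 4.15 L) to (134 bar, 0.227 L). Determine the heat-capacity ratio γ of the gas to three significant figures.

PV^γ = const ⇒ γ = ln(P₂/P₁) / ln(V₁/V₂).
γ = ln(134/2.98) / ln(4.15/0.227) = 1.31.

γ ≈ 1.31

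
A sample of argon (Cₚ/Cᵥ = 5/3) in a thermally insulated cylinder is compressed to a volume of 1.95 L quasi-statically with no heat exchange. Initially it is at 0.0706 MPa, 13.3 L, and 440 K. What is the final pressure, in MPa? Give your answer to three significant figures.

P₂ ≈ 1.73 MPa

Adiabatic: P₁V₁^γ = P₂V₂^γ ⇒ P₂ = P₁ (V₁/V₂)^γ.
P₂ = 0.0706 × (13.3/1.95)^(5/3) = 1.732 MPa.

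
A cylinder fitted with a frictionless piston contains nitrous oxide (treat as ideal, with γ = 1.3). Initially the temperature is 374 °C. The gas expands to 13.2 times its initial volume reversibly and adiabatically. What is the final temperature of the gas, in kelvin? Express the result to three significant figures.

T₂ ≈ 298 K

Adiabatic: T₁V₁^(γ−1) = T₂V₂^(γ−1) ⇒ T₂ = T₁ (V₁/V₂)^(γ−1).
T₁ = 374 °C = 647.1 K.
T₂ = 647.1 × (1/13.2)^(0.3) = 298.4 K.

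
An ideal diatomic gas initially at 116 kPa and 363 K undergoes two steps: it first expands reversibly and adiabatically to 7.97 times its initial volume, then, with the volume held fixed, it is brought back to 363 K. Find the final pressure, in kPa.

For a diatomic ideal gas γ = 7/5.
Adiabatic step (PV^γ = const): P₂ = 116×(1/7.97)^(7/5) = 6.345 kPa; T₂ = 363×(1/7.97)^(2/5) = 158.2 K.
Isochoric: P₃ = P₂(T₃/T₂) = 6.345 × (363/158.2) = 14.55 kPa.

P₃ ≈ 14.6 kPa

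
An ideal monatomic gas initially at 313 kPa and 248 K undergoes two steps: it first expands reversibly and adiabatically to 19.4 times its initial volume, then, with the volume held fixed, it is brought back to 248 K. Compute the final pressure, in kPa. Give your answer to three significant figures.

For a monatomic ideal gas γ = 5/3.
Adiabatic step (PV^γ = const): P₂ = 313×(1/19.4)^(5/3) = 2.235 kPa; T₂ = 248×(1/19.4)^(2/3) = 34.35 K.
Isochoric: P₃ = P₂(T₃/T₂) = 2.235 × (248/34.35) = 16.13 kPa.

P₃ ≈ 16.1 kPa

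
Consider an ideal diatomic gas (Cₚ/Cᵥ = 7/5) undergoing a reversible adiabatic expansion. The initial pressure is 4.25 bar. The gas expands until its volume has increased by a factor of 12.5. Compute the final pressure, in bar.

P₂ ≈ 0.124 bar

Adiabatic: P₁V₁^γ = P₂V₂^γ ⇒ P₂ = P₁ (V₁/V₂)^γ.
P₂ = 4.25 × (1/12.5)^(7/5) = 0.1238 bar.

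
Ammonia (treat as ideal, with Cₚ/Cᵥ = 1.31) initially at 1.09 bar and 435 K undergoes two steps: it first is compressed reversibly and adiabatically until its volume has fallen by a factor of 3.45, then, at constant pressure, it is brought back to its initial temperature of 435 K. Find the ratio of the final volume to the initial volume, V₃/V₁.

V₃/V₁ ≈ 0.197

Adiabatic step: V₂/V₁ = 0.2899; T₂ = T₁·3.45^(0.31) = 638.6 K.
Isobaric step: V₃/V₂ = T₃/T₂ = 435/638.6.
V₃/V₁ = (V₂/V₁)(V₃/V₂) = 0.2899 × (435/638.6) = 0.1974.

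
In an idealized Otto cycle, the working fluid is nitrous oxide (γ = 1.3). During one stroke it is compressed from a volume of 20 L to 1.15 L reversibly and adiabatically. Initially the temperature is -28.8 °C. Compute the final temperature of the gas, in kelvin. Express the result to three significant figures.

Adiabatic: T₁V₁^(γ−1) = T₂V₂^(γ−1) ⇒ T₂ = T₁ (V₁/V₂)^(γ−1).
T₁ = -28.8 °C = 244.3 K.
T₂ = 244.3 × (20/1.15)^(0.3) = 575.6 K.

T₂ ≈ 576 K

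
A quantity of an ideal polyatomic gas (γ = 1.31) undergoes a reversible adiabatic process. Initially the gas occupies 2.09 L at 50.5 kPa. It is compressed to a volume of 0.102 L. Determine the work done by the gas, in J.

P₂ = P₁(V₁/V₂)^γ = 50.5×(2.09/0.102)^(1.31) = 2639 kPa.
For a reversible adiabat, W_by_gas = (P₁V₁ − P₂V₂)/(γ−1).
W_by = (50500×0.00209 − 2.639×10^6×0.000102) / (0.31) = -527.8 J.

W ≈ -528 J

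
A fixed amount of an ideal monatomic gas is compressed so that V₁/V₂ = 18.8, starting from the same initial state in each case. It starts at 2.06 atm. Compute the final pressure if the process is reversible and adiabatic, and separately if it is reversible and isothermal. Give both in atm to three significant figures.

adiabatic: 274 atm; isothermal: 38.7 atm

For a monatomic ideal gas γ = 5/3.
Isothermal: P₂ = P₁(V₁/V₂) = 2.06×18.8 = 38.73 atm.
Adiabatic: P₂ = P₁(V₁/V₂)^γ = 2.06×18.8^(5/3) = 273.8 atm.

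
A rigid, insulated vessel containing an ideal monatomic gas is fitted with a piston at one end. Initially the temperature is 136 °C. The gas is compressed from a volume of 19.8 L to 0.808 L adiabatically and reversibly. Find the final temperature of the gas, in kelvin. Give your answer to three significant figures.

T₂ ≈ 3450 K

For a reversible adiabat TV^(γ−1) is constant, so T₂ = T₁ (V₁/V₂)^(γ−1).
For a monatomic ideal gas γ = 5/3, so γ−1 = 2/3.
T₁ = 136 °C = 409.1 K.
T₂ = 409.1 × (19.8/0.808)^(2/3) = 3452 K.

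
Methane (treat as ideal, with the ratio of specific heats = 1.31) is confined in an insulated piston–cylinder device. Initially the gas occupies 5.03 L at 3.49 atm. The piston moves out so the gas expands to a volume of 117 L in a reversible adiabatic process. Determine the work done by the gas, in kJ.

W ≈ 3.57 kJ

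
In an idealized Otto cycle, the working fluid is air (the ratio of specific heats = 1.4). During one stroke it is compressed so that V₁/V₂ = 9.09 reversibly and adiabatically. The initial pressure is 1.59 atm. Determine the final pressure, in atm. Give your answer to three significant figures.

Since PV^γ is constant along a reversible adiabat, P₂ = P₁ (V₁/V₂)^γ.
P₂ = 1.59 × 9.09^(1.4) = 34.95 atm.

P₂ ≈ 34.9 atm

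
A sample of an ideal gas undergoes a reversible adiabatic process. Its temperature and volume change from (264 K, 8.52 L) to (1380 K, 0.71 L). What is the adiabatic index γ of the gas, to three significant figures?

γ ≈ 1.67

TV^(γ−1) = const ⇒ γ − 1 = ln(T₂/T₁) / ln(V₁/V₂).
γ = 1 + ln(1380/264) / ln(8.52/0.71) = 1.666.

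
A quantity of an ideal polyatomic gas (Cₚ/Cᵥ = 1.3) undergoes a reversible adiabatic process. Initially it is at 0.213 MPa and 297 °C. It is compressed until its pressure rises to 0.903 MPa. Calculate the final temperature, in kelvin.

Along an adiabat T P^((1−γ)/γ) is constant, so T₂ = T₁ (P₂/P₁)^((γ−1)/γ).
T₁ = 297 °C = 570.1 K.
T₂ = 570.1 × (0.903/0.213)^(0.231) = 795.7 K.

T₂ ≈ 796 K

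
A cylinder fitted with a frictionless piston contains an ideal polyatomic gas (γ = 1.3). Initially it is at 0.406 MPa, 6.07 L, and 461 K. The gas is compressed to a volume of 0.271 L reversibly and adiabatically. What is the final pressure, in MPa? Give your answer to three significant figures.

Since PV^γ is constant along a reversible adiabat, P₂ = P₁ (V₁/V₂)^γ.
P₂ = 0.406 × (6.07/0.271)^(1.3) = 23.11 MPa.

P₂ ≈ 23.1 MPa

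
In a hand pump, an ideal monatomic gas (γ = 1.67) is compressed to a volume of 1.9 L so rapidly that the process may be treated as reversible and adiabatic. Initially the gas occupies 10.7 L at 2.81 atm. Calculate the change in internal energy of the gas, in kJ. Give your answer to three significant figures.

P₂ = P₁(V₁/V₂)^γ = 2.81×(10.7/1.9)^(1.67) = 50.38 atm.
For a reversible adiabat, W_by_gas = (P₁V₁ − P₂V₂)/(γ−1).
W_by = (284700×0.0107 − 5.105×10^6×0.0019) / (0.67) = -9929 J.
Q = 0 ⇒ ΔU = −W_by = 9929 J.

ΔU ≈ 9.93 kJ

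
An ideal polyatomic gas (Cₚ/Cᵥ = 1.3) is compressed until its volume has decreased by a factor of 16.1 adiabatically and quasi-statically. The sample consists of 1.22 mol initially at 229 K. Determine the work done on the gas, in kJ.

W ≈ 10.1 kJ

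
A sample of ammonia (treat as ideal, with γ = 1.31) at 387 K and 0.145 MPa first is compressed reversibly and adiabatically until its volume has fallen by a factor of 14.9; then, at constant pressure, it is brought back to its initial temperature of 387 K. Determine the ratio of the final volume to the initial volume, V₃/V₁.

Adiabatic step: V₂/V₁ = 0.06711; T₂ = T₁·14.9^(0.31) = 894.1 K.
Isobaric step: V₃/V₂ = T₃/T₂ = 387/894.1.
V₃/V₁ = (V₂/V₁)(V₃/V₂) = 0.06711 × (387/894.1) = 0.02905.

V₃/V₁ ≈ 0.0290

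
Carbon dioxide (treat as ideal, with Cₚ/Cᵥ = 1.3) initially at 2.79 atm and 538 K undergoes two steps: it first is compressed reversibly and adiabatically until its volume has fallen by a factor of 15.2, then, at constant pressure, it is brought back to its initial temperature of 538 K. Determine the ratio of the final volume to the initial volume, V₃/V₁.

V₃/V₁ ≈ 0.0291

Adiabatic step: V₂/V₁ = 0.06579; T₂ = T₁·15.2^(0.3) = 1217 K.
Isobaric step: V₃/V₂ = T₃/T₂ = 538/1217.
V₃/V₁ = (V₂/V₁)(V₃/V₂) = 0.06579 × (538/1217) = 0.02908.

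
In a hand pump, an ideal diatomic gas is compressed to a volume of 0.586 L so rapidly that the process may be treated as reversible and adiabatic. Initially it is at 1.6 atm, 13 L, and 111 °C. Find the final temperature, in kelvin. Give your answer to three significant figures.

For a reversible adiabat TV^(γ−1) is constant, so T₂ = T₁ (V₁/V₂)^(γ−1).
γ = 7/5 for a diatomic ideal gas.
T₁ = 111 °C = 384.1 K.
T₂ = 384.1 × (13/0.586)^(2/5) = 1327 K.

T₂ ≈ 1330 K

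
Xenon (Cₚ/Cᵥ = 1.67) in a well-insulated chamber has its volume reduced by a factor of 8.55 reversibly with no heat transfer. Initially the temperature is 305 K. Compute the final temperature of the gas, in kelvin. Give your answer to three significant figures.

T₂ ≈ 1280 K

Adiabatic: T₁V₁^(γ−1) = T₂V₂^(γ−1) ⇒ T₂ = T₁ (V₁/V₂)^(γ−1).
T₂ = 305 × 8.55^(0.67) = 1284 K.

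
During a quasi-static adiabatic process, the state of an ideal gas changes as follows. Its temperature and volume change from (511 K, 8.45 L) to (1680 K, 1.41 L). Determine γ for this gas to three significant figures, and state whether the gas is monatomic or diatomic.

γ ≈ 1.66; monatomic

TV^(γ−1) = const ⇒ γ − 1 = ln(T₂/T₁) / ln(V₁/V₂).
γ = 1 + ln(1680/511) / ln(8.45/1.41) = 1.665.
γ ≈ 1.66 is close to 5/3, so the gas is monatomic.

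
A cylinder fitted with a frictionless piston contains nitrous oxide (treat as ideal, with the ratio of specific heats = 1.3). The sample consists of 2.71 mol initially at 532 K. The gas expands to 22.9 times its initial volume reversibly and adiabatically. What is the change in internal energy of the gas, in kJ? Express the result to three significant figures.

ΔU ≈ -24.3 kJ

For a reversible adiabat TV^(γ−1) is constant, so T₂ = T₁ (V₁/V₂)^(γ−1).
T₂ = 532 × (1/22.9)^(0.3) = 208 K.
Q = 0, so ΔU = W_on_gas = nCᵥΔT with Cᵥ = R/(γ−1) = 27.71 J/(mol·K).
ΔU = 2.71 × 27.71 × (208 − 532) = -24340 J.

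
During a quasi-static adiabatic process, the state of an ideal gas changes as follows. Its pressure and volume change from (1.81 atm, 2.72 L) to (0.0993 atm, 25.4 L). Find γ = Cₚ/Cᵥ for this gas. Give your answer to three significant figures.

PV^γ = const ⇒ γ = ln(P₂/P₁) / ln(V₁/V₂).
γ = ln(0.0993/1.81) / ln(2.72/25.4) = 1.299.

γ ≈ 1.30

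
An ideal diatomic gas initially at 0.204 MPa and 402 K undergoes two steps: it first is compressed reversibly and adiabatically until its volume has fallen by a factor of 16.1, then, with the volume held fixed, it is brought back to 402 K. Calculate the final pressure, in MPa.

For a diatomic ideal gas γ = 7/5.
Adiabatic step (PV^γ = const): P₂ = 0.204×16.1^(7/5) = 9.981 MPa; T₂ = 402×16.1^(2/5) = 1222 K.
Isochoric: P₃ = P₂(T₃/T₂) = 9.981 × (402/1222) = 3.284 MPa.

P₃ ≈ 3.28 MPa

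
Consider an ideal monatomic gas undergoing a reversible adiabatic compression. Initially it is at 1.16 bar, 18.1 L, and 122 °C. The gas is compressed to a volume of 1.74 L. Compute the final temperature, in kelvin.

T₂ ≈ 1880 K

Adiabatic: T₁V₁^(γ−1) = T₂V₂^(γ−1) ⇒ T₂ = T₁ (V₁/V₂)^(γ−1).
γ = 5/3 for a monatomic ideal gas.
T₁ = 122 °C = 395.1 K.
T₂ = 395.1 × (18.1/1.74)^(2/3) = 1883 K.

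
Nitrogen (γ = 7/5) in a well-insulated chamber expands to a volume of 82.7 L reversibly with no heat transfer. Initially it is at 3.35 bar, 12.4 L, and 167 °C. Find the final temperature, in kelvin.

T₂ ≈ 206 K

Adiabatic: T₁V₁^(γ−1) = T₂V₂^(γ−1) ⇒ T₂ = T₁ (V₁/V₂)^(γ−1).
T₁ = 167 °C = 440.1 K.
T₂ = 440.1 × (12.4/82.7)^(2/5) = 206 K.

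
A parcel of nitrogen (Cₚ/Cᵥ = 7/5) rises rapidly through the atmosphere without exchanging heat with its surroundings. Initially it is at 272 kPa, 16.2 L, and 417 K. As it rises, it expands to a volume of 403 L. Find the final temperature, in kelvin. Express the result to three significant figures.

For a reversible adiabat TV^(γ−1) is constant, so T₂ = T₁ (V₁/V₂)^(γ−1).
T₂ = 417 × (16.2/403)^(2/5) = 115.3 K.

T₂ ≈ 115 K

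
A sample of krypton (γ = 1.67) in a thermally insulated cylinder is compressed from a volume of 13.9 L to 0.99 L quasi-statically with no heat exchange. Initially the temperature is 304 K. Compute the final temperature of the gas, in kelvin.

T₂ ≈ 1780 K

For a reversible adiabat TV^(γ−1) is constant, so T₂ = T₁ (V₁/V₂)^(γ−1).
T₂ = 304 × (13.9/0.99)^(0.67) = 1785 K.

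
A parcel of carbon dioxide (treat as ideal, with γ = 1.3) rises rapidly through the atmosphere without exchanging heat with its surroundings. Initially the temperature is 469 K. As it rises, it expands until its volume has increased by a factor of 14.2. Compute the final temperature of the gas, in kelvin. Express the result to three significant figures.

Adiabatic: T₁V₁^(γ−1) = T₂V₂^(γ−1) ⇒ T₂ = T₁ (V₁/V₂)^(γ−1).
T₂ = 469 × (1/14.2)^(0.3) = 211.6 K.

T₂ ≈ 212 K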